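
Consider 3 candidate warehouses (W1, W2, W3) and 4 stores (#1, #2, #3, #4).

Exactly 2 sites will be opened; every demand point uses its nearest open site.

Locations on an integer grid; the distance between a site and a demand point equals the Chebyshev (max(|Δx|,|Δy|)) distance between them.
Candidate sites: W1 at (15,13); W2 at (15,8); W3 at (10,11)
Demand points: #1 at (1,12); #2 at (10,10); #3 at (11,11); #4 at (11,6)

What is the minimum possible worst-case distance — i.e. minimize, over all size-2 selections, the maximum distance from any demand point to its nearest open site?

Open {W1, W3}.
  Farthest demand point is #1 at distance 9 (to W3); all others are ≤ 9.
With {W2, W3} the worst case is 9.
With {W1, W2} the worst case is 14.
No size-2 selection achieves below 9.

9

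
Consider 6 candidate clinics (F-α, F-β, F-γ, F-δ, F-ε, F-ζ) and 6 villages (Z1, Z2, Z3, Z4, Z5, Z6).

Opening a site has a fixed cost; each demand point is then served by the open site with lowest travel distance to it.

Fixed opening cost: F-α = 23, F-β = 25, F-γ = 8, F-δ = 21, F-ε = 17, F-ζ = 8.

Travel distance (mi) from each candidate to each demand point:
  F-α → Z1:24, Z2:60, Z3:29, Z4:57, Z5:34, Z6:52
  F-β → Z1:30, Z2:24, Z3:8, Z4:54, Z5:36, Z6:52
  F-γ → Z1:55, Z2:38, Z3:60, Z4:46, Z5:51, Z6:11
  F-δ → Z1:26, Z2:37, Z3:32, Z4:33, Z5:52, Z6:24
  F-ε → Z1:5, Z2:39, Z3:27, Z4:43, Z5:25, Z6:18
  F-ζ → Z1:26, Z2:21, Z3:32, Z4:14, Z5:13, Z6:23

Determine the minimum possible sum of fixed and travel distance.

Open {F-ε, F-ζ}: assign each demand point to its cheapest open site.
  Z1→F-ε 5, Z2→F-ζ 21, Z3→F-ε 27, Z4→F-ζ 14, Z5→F-ζ 13, Z6→F-ε 18
  travel distance 98, fixed 25 → total 123.
Compare {F-γ, F-ε, F-ζ}: travel distance 91 + fixed 33 = 124.
Compare {F-β, F-ε, F-ζ}: travel distance 79 + fixed 50 = 129.
Compare {F-β, F-γ, F-ε, F-ζ}: travel distance 72 + fixed 58 = 130.
All other subsets cost ≥ 124. Minimum total cost: 123.

123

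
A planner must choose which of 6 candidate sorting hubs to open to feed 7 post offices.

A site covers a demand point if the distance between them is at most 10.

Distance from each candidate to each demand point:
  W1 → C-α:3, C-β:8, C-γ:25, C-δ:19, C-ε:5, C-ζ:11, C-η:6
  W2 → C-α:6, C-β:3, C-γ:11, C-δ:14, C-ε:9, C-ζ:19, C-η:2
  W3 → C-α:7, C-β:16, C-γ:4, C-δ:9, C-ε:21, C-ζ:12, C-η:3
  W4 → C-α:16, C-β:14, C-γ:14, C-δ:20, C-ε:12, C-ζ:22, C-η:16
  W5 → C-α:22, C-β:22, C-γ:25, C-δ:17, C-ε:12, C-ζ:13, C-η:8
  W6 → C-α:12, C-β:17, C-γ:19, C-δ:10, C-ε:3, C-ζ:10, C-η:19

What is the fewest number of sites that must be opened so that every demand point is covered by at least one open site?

Coverage sets (demand points within 10 of each site):
  W1: {C-α, C-β, C-ε, C-η}
  W2: {C-α, C-β, C-ε, C-η}
  W3: {C-α, C-γ, C-δ, C-η}
  W4: {}
  W5: {C-η}
  W6: {C-δ, C-ε, C-ζ}
No 2 sites suffice: every size-2 union leaves at least one demand point uncovered.
But {W1, W3, W6} covers everything, so the minimum is 3.

3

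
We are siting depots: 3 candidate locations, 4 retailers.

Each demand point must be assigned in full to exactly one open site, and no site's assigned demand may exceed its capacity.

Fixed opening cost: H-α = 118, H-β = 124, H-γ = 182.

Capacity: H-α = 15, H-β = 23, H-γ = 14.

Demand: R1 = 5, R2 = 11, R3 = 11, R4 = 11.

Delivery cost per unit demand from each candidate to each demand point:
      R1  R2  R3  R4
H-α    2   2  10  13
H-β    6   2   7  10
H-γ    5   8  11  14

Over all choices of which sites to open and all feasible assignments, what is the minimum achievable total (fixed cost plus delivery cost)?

658

Open {H-α, H-β, H-γ}; cheapest assignment that respects the capacities:
  H-α (cap 15, load 11): R2 — cost 11×2 = 22
  H-β (cap 23, load 22): R3, R4 — cost 11×7 + 11×10 = 187
  H-γ (cap 14, load 5): R1 — cost 5×5 = 25
  Shipping 234, fixed 424 → total 658.
  Any other capacity-feasible assignment to {H-α, H-β, H-γ} ships for at least 234.
Total demand is 38; every other set of sites either has combined capacity below 38 or cannot fit the demands without splitting one across sites, so {H-α, H-β, H-γ} is the only feasible choice of open sites. Minimum: 658.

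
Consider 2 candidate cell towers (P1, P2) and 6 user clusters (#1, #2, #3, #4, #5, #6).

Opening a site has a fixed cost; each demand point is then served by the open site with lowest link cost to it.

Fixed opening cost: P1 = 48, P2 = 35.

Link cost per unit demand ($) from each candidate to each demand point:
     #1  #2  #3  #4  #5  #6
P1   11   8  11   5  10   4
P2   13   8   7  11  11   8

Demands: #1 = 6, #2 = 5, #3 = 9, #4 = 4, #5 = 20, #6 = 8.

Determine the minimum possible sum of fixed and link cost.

Open {P1, P2}: assign each demand point to its cheapest open site.
  #1→P1 6×11=66, #2→P1 5×8=40, #3→P2 9×7=63, #4→P1 4×5=20, #5→P1 20×10=200, #6→P1 8×4=32
  link cost 421, fixed 83 → total 504.
Compare {P1}: link cost 457 + fixed 48 = 505.
Compare {P2}: link cost 509 + fixed 35 = 544.

504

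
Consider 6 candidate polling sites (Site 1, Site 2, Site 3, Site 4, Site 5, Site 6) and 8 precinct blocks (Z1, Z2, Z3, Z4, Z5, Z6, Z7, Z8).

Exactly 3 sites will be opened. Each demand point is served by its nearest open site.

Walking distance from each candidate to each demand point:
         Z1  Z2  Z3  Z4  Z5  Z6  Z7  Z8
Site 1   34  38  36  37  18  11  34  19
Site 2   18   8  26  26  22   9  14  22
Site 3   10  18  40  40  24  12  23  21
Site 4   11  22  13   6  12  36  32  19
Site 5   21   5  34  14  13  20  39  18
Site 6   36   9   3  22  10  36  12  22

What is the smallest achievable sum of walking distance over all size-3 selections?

Open {Site 2, Site 4, Site 6}.
  Z1→Site 4 11, Z2→Site 2 8, Z3→Site 6 3, Z4→Site 4 6, Z5→Site 6 10, Z6→Site 2 9, Z7→Site 6 12, Z8→Site 4 19  ⇒ total 78.
Compare {Site 1, Site 4, Site 6}: total 81.
Compare {Site 3, Site 4, Site 6}: total 81.
No size-3 selection does better; minimum is 78.

78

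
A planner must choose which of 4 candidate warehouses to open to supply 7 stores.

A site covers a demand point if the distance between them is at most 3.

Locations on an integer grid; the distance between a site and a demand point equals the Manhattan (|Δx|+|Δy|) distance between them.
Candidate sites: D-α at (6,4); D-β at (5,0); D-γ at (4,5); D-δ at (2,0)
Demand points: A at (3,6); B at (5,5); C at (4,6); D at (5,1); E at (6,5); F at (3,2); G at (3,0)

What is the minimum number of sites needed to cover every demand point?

3

Coverage sets (demand points within 3 of each site):
  D-α: {B, E}
  D-β: {D, G}
  D-γ: {A, B, C, E}
  D-δ: {F, G}
No 2 sites suffice: every size-2 union leaves at least one demand point uncovered.
But {D-β, D-γ, D-δ} covers everything, so the minimum is 3.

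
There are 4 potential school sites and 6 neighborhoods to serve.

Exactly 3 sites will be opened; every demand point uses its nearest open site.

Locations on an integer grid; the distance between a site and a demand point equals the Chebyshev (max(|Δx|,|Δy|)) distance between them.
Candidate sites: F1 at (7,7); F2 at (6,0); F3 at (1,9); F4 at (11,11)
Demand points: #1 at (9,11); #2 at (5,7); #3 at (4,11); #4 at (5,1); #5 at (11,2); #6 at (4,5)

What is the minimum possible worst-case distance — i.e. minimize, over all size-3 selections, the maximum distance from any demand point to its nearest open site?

5

Open {F1, F2, F3}.
  Farthest demand point is #5 at distance 5 (to F1); all others are ≤ 5.
With {F1, F2, F4} the worst case is 5.
With {F2, F3, F4} the worst case is 5.
No size-3 selection achieves below 5.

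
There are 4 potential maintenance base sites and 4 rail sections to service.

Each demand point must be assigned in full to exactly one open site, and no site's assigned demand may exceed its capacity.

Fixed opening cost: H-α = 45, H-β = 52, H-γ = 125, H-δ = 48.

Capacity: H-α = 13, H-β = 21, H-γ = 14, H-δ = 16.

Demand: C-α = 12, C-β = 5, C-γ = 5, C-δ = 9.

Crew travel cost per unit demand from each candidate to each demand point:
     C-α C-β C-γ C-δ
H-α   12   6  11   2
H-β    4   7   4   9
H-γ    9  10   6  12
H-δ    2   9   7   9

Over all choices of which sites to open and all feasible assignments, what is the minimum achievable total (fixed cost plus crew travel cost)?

Open {H-α, H-β, H-δ}; cheapest assignment that respects the capacities:
  H-α (cap 13, load 9): C-δ — cost 9×2 = 18
  H-β (cap 21, load 10): C-β, C-γ — cost 5×7 + 5×4 = 55
  H-δ (cap 16, load 12): C-α — cost 12×2 = 24
  Shipping 97, fixed 145 → total 242.
  Any other capacity-feasible assignment to {H-α, H-β, H-δ} ships for at least 97.
Compare {H-β, H-δ}: its best feasible assignment gives total 260.
Compare {H-α, H-β}: its best feasible assignment gives total 311.
Every other set of open sites that can feasibly serve all demand totals ≥ 260 even under its best assignment. Minimum: 242.

242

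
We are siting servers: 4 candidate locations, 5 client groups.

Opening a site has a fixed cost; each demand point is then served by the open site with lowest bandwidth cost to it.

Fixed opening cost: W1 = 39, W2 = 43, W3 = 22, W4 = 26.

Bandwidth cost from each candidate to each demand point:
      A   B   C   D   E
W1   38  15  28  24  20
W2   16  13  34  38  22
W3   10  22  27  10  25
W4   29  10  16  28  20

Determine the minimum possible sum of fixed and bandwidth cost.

114

Open {W3, W4}: assign each demand point to its cheapest open site.
  A→W3 10, B→W4 10, C→W4 16, D→W3 10, E→W4 20
  bandwidth cost 66, fixed 48 → total 114.
Compare {W3}: bandwidth cost 94 + fixed 22 = 116.
Compare {W4}: bandwidth cost 103 + fixed 26 = 129.
Compare {W1, W3}: bandwidth cost 82 + fixed 61 = 143.
All other subsets cost ≥ 116. Minimum total cost: 114.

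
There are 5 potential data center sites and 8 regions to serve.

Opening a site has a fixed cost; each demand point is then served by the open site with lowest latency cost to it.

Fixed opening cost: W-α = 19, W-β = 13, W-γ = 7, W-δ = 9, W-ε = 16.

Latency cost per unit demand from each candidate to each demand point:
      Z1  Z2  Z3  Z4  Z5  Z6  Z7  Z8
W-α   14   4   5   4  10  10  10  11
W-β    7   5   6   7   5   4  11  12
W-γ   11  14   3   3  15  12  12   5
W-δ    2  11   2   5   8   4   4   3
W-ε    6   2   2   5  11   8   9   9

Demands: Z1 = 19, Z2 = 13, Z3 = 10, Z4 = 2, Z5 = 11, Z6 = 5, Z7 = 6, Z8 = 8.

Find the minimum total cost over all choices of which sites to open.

255

Open {W-β, W-δ, W-ε}: assign each demand point to its cheapest open site.
  Z1→W-δ 19×2=38, Z2→W-ε 13×2=26, Z3→W-δ 10×2=20, Z4→W-δ 2×5=10, Z5→W-β 11×5=55, Z6→W-β 5×4=20, Z7→W-δ 6×4=24, Z8→W-δ 8×3=24
  latency cost 217, fixed 38 → total 255.
Compare {W-β, W-γ, W-δ, W-ε}: latency cost 213 + fixed 45 = 258.
Compare {W-α, W-β, W-δ, W-ε}: latency cost 215 + fixed 57 = 272.
Compare {W-δ, W-ε}: latency cost 250 + fixed 25 = 275.
All other subsets cost ≥ 258. Minimum total cost: 255.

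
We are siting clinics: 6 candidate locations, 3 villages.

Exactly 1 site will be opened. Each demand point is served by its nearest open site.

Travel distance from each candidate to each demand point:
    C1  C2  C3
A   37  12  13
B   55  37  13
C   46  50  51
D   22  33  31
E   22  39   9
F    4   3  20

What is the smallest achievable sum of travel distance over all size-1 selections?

Open {F}.
  C1→F 4, C2→F 3, C3→F 20  ⇒ total 27.
Compare {A}: total 62.
Compare {E}: total 70.
No size-1 selection does better; minimum is 27.

27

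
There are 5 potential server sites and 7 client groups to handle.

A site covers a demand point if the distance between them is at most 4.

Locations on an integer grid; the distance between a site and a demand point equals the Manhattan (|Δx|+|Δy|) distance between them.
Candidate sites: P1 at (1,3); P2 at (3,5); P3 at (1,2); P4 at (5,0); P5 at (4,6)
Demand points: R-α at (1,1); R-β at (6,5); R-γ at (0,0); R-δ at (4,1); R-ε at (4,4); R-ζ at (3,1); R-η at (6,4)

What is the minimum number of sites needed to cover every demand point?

2

Coverage sets (demand points within 4 of each site):
  P1: {R-α, R-γ, R-ε, R-ζ}
  P2: {R-β, R-ε, R-ζ, R-η}
  P3: {R-α, R-γ, R-δ, R-ζ}
  P4: {R-δ, R-ζ}
  P5: {R-β, R-ε, R-η}
No single site covers all 7 demand points.
But {P2, P3} covers everything, so the minimum is 2.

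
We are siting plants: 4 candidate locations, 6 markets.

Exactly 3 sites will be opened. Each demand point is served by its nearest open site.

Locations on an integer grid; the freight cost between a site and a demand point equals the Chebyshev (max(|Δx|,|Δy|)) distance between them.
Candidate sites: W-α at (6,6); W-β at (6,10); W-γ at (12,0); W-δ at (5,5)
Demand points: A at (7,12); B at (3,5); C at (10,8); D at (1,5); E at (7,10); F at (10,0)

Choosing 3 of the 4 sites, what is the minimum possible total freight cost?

Open {W-β, W-γ, W-δ}.
  A→W-β 2, B→W-δ 2, C→W-β 4, D→W-δ 4, E→W-β 1, F→W-γ 2  ⇒ total 15.
Compare {W-α, W-β, W-γ}: total 17.
Compare {W-α, W-β, W-δ}: total 18.
No size-3 selection does better; minimum is 15.

15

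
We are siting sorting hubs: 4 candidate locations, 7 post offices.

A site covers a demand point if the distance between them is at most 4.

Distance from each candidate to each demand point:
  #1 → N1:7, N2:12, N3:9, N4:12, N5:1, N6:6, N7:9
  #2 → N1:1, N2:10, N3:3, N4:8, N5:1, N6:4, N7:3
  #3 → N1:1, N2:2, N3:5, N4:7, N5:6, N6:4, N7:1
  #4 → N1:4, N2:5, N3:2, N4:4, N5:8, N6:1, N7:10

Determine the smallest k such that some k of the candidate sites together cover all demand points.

3

Coverage sets (demand points within 4 of each site):
  #1: {N5}
  #2: {N1, N3, N5, N6, N7}
  #3: {N1, N2, N6, N7}
  #4: {N1, N3, N4, N6}
No 2 sites suffice: every size-2 union leaves at least one demand point uncovered.
But {#1, #3, #4} covers everything, so the minimum is 3.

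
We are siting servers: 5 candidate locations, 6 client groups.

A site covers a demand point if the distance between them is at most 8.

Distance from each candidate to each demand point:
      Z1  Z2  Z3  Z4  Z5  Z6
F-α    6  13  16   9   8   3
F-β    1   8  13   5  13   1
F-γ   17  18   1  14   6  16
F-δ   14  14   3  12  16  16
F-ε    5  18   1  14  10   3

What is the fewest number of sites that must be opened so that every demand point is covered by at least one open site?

Coverage sets (demand points within 8 of each site):
  F-α: {Z1, Z5, Z6}
  F-β: {Z1, Z2, Z4, Z6}
  F-γ: {Z3, Z5}
  F-δ: {Z3}
  F-ε: {Z1, Z3, Z6}
No single site covers all 6 demand points.
But {F-β, F-γ} covers everything, so the minimum is 2.

2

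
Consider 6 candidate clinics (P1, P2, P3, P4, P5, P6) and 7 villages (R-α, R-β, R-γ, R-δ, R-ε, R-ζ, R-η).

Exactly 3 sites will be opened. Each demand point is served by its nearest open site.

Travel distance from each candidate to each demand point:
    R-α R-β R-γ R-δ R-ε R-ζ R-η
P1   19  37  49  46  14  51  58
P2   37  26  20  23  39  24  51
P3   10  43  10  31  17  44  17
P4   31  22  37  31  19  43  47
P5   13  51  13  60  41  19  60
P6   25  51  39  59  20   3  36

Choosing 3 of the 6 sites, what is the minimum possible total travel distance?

106

Open {P2, P3, P6}.
  R-α→P3 10, R-β→P2 26, R-γ→P3 10, R-δ→P2 23, R-ε→P3 17, R-ζ→P6 3, R-η→P3 17  ⇒ total 106.
Compare {P3, P4, P6}: total 110.
Compare {P1, P3, P6}: total 122.
No size-3 selection does better; minimum is 106.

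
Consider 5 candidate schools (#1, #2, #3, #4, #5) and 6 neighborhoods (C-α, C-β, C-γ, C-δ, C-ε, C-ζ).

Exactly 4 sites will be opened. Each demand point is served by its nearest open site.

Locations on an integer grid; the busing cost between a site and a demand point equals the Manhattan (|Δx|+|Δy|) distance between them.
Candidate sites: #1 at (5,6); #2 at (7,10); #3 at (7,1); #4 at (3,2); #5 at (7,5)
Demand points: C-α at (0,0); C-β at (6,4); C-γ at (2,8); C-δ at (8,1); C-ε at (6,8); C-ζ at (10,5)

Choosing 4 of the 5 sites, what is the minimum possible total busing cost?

19

Open {#1, #3, #4, #5}.
  C-α→#4 5, C-β→#5 2, C-γ→#1 5, C-δ→#3 1, C-ε→#1 3, C-ζ→#5 3  ⇒ total 19.
Compare {#2, #3, #4, #5}: total 21.
Compare {#1, #2, #3, #5}: total 22.
No size-4 selection does better; minimum is 19.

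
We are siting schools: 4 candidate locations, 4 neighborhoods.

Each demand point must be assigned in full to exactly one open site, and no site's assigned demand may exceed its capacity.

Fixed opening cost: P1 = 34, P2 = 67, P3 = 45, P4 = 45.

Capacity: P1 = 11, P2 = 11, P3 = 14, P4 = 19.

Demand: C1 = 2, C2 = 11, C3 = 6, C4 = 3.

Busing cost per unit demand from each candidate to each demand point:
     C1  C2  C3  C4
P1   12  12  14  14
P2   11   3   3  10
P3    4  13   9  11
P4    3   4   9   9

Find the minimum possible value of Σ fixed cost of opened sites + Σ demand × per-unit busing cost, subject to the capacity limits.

Open {P2, P4}; cheapest assignment that respects the capacities:
  P2 (cap 11, load 6): C3 — cost 6×3 = 18
  P4 (cap 19, load 16): C1, C2, C4 — cost 2×3 + 11×4 + 3×9 = 77
  Shipping 95, fixed 112 → total 207.
  Any other capacity-feasible assignment to {P2, P4} ships for at least 95.
Compare {P3, P4}: its best feasible assignment gives total 221.
Compare {P1, P4}: its best feasible assignment gives total 225.
Every other set of open sites that can feasibly serve all demand totals ≥ 221 even under its best assignment. Minimum: 207.

207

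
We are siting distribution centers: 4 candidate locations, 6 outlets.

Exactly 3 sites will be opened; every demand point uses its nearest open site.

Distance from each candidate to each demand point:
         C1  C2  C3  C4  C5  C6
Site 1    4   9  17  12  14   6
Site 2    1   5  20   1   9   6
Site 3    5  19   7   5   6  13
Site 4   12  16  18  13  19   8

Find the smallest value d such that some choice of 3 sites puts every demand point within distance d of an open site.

7

Open {Site 1, Site 2, Site 3}.
  Farthest demand point is C3 at distance 7 (to Site 3); all others are ≤ 7.
With {Site 2, Site 3, Site 4} the worst case is 7.
With {Site 1, Site 3, Site 4} the worst case is 9.
No size-3 selection achieves below 7.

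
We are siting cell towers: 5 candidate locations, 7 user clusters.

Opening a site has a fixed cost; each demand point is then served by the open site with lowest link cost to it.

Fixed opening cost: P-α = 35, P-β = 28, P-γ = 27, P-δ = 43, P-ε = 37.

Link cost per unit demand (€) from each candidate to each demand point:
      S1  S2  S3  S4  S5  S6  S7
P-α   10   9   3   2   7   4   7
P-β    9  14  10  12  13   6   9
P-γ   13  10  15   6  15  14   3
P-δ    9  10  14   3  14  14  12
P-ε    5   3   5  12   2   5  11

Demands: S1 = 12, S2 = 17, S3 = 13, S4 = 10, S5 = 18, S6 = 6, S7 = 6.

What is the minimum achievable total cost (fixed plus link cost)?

344

Open {P-α, P-ε}: assign each demand point to its cheapest open site.
  S1→P-ε 12×5=60, S2→P-ε 17×3=51, S3→P-α 13×3=39, S4→P-α 10×2=20, S5→P-ε 18×2=36, S6→P-α 6×4=24, S7→P-α 6×7=42
  link cost 272, fixed 72 → total 344.
Compare {P-α, P-γ, P-ε}: link cost 248 + fixed 99 = 347.
Compare {P-α, P-β, P-ε}: link cost 272 + fixed 100 = 372.
Compare {P-α, P-β, P-γ, P-ε}: link cost 248 + fixed 127 = 375.
All other subsets cost ≥ 347. Minimum total cost: 344.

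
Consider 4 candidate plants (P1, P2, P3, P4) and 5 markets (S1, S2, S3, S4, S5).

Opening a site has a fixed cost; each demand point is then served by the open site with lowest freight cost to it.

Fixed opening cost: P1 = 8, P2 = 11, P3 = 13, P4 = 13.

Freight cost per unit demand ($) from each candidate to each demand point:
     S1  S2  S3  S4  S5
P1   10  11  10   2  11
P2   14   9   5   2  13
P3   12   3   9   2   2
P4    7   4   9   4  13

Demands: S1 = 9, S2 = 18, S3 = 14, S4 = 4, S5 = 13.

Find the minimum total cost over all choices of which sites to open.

258

Open {P2, P3, P4}: assign each demand point to its cheapest open site.
  S1→P4 9×7=63, S2→P3 18×3=54, S3→P2 14×5=70, S4→P2 4×2=8, S5→P3 13×2=26
  freight cost 221, fixed 37 → total 258.
Compare {P1, P2, P3, P4}: freight cost 221 + fixed 45 = 266.
Compare {P1, P2, P3}: freight cost 248 + fixed 32 = 280.
Compare {P2, P3}: freight cost 266 + fixed 24 = 290.
All other subsets cost ≥ 266. Minimum total cost: 258.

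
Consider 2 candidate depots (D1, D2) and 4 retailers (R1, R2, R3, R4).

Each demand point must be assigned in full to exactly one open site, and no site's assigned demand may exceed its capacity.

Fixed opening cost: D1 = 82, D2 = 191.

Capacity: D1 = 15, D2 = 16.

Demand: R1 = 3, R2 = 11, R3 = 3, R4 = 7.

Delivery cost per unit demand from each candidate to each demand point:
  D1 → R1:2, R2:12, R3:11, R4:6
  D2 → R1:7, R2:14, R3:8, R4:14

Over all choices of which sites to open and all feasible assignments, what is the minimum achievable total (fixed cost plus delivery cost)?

Open {D1, D2}; cheapest assignment that respects the capacities:
  D1 (cap 15, load 10): R1, R4 — cost 3×2 + 7×6 = 48
  D2 (cap 16, load 14): R2, R3 — cost 11×14 + 3×8 = 178
  Shipping 226, fixed 273 → total 499.
  Any other capacity-feasible assignment to {D1, D2} ships for at least 226.
Total demand is 24 and no other set of sites has combined capacity ≥ 24, so {D1, D2} is the only feasible choice of open sites. Minimum: 499.

499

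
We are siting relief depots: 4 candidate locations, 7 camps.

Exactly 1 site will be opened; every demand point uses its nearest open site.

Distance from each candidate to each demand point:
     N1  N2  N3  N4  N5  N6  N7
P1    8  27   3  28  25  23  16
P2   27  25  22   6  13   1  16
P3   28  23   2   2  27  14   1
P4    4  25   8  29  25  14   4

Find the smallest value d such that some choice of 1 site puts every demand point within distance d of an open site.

27

Open {P2}.
  Farthest demand point is N1 at distance 27 (to P2); all others are ≤ 27.
With {P1} the worst case is 28.
With {P3} the worst case is 28.
No size-1 selection achieves below 27.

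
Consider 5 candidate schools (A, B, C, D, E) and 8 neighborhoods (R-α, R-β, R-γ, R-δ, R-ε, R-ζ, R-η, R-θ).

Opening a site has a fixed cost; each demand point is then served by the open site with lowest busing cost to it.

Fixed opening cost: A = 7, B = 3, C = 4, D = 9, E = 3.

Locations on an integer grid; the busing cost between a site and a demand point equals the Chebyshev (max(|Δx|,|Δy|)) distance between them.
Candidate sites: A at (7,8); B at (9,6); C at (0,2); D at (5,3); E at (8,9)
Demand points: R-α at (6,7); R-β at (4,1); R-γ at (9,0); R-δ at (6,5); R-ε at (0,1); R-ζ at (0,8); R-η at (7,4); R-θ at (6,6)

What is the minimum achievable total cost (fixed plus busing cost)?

35

Open {B, C}: assign each demand point to its cheapest open site.
  R-α→B 3, R-β→C 4, R-γ→B 6, R-δ→B 3, R-ε→C 1, R-ζ→C 6, R-η→B 2, R-θ→B 3
  busing cost 28, fixed 7 → total 35.
Compare {D}: busing cost 27 + fixed 9 = 36.
Compare {C, D}: busing cost 23 + fixed 13 = 36.
Compare {D, E}: busing cost 25 + fixed 12 = 37.
All other subsets cost ≥ 36. Minimum total cost: 35.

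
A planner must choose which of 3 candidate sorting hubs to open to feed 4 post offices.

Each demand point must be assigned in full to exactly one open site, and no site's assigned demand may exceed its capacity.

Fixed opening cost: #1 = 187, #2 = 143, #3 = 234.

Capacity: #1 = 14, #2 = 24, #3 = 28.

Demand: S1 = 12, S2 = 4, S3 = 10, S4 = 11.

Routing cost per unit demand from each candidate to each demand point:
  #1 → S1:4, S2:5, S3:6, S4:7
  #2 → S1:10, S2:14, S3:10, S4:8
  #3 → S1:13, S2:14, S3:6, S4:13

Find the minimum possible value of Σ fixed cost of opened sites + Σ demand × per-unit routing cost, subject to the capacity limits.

618

Open {#1, #2}; cheapest assignment that respects the capacities:
  #1 (cap 14, load 14): S2, S3 — cost 4×5 + 10×6 = 80
  #2 (cap 24, load 23): S1, S4 — cost 12×10 + 11×8 = 208
  Shipping 288, fixed 330 → total 618.
  Any other capacity-feasible assignment to {#1, #2} ships for at least 288.
Compare {#2, #3}: its best feasible assignment gives total 701.
Compare {#1, #3}: its best feasible assignment gives total 728.
Every other set of open sites that can feasibly serve all demand totals ≥ 701 even under its best assignment. Minimum: 618.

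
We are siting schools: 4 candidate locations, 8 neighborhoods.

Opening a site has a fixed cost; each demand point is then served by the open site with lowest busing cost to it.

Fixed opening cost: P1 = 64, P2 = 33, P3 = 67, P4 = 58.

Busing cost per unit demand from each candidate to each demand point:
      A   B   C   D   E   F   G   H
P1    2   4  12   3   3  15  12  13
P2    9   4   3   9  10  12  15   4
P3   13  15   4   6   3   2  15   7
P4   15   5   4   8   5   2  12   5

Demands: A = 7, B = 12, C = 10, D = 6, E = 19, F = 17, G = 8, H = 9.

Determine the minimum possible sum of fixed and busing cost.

Open {P1, P4}: assign each demand point to its cheapest open site.
  A→P1 7×2=14, B→P1 12×4=48, C→P4 10×4=40, D→P1 6×3=18, E→P1 19×3=57, F→P4 17×2=34, G→P1 8×12=96, H→P4 9×5=45
  busing cost 352, fixed 122 → total 474.
Compare {P1, P2, P4}: busing cost 333 + fixed 155 = 488.
Compare {P1, P2, P3}: busing cost 333 + fixed 164 = 497.
Compare {P1, P3}: busing cost 370 + fixed 131 = 501.
All other subsets cost ≥ 488. Minimum total cost: 474.

474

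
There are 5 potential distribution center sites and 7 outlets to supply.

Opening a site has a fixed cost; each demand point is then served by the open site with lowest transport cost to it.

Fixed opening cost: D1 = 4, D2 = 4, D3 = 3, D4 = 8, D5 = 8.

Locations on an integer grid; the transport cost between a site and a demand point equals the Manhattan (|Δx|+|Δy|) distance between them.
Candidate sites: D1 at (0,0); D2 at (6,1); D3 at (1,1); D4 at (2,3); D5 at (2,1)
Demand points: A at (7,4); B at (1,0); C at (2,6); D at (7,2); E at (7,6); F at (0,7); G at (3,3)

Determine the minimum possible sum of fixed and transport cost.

Open {D2, D3}: assign each demand point to its cheapest open site.
  A→D2 4, B→D3 1, C→D3 6, D→D2 2, E→D2 6, F→D3 7, G→D3 4
  transport cost 30, fixed 7 → total 37.
Compare {D2, D4}: transport cost 26 + fixed 12 = 38.
Compare {D2, D3, D4}: transport cost 23 + fixed 15 = 38.
Compare {D1, D2, D4}: transport cost 23 + fixed 16 = 39.
All other subsets cost ≥ 38. Minimum total cost: 37.

37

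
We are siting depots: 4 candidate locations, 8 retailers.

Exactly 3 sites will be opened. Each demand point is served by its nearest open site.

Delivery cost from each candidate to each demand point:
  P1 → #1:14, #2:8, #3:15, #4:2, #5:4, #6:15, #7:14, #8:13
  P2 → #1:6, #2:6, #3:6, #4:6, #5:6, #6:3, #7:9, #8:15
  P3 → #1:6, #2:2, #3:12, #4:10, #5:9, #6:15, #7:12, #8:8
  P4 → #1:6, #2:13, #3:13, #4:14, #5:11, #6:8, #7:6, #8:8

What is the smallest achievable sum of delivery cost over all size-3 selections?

40

Open {P1, P2, P3}.
  #1→P2 6, #2→P3 2, #3→P2 6, #4→P1 2, #5→P1 4, #6→P2 3, #7→P2 9, #8→P3 8  ⇒ total 40.
Compare {P1, P2, P4}: total 41.
Compare {P2, P3, P4}: total 43.
No size-3 selection does better; minimum is 40.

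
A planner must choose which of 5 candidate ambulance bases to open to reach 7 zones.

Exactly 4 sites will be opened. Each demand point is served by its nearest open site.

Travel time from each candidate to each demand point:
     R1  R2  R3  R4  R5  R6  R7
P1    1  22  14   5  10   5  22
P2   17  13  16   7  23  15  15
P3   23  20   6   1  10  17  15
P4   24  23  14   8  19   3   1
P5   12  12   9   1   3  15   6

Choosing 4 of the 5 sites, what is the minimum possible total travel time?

27

Open {P1, P3, P4, P5}.
  R1→P1 1, R2→P5 12, R3→P3 6, R4→P3 1, R5→P5 3, R6→P4 3, R7→P4 1  ⇒ total 27.
Compare {P1, P2, P4, P5}: total 30.
Compare {P1, P2, P3, P5}: total 34.
No size-4 selection does better; minimum is 27.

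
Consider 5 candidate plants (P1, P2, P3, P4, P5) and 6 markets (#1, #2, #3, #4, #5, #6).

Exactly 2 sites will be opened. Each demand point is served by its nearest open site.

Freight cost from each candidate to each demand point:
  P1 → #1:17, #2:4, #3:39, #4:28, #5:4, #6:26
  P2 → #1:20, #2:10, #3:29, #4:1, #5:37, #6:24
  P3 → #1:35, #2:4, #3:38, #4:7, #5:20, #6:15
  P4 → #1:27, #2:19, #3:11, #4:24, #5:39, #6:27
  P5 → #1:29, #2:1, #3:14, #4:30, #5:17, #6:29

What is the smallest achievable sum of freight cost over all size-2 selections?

77

Open {P2, P5}.
  #1→P2 20, #2→P5 1, #3→P5 14, #4→P2 1, #5→P5 17, #6→P2 24  ⇒ total 77.
Compare {P1, P2}: total 79.
Compare {P3, P5}: total 83.
No size-2 selection does better; minimum is 77.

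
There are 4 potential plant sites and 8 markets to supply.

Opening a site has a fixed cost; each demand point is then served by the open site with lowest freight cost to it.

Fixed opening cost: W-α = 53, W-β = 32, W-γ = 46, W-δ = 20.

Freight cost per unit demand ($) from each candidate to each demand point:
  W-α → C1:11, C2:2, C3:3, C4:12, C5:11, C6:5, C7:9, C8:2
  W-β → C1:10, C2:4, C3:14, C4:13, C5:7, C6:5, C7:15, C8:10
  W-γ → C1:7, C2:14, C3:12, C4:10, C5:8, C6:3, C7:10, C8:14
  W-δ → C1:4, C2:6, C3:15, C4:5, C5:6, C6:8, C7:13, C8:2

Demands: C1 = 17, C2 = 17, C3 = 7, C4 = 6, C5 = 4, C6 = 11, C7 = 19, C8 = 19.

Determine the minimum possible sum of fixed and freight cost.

514

Open {W-α, W-δ}: assign each demand point to its cheapest open site.
  C1→W-δ 17×4=68, C2→W-α 17×2=34, C3→W-α 7×3=21, C4→W-δ 6×5=30, C5→W-δ 4×6=24, C6→W-α 11×5=55, C7→W-α 19×9=171, C8→W-α 19×2=38
  freight cost 441, fixed 73 → total 514.
Compare {W-α, W-γ, W-δ}: freight cost 419 + fixed 119 = 538.
Compare {W-α, W-β, W-δ}: freight cost 441 + fixed 105 = 546.
Compare {W-α, W-β, W-γ, W-δ}: freight cost 419 + fixed 151 = 570.
All other subsets cost ≥ 538. Minimum total cost: 514.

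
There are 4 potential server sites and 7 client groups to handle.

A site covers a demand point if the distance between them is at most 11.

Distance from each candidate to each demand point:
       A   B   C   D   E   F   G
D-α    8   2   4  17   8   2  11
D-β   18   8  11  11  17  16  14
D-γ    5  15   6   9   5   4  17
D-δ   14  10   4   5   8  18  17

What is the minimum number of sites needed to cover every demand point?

Coverage sets (demand points within 11 of each site):
  D-α: {A, B, C, E, F, G}
  D-β: {B, C, D}
  D-γ: {A, C, D, E, F}
  D-δ: {B, C, D, E}
No single site covers all 7 demand points.
But {D-α, D-β} covers everything, so the minimum is 2.

2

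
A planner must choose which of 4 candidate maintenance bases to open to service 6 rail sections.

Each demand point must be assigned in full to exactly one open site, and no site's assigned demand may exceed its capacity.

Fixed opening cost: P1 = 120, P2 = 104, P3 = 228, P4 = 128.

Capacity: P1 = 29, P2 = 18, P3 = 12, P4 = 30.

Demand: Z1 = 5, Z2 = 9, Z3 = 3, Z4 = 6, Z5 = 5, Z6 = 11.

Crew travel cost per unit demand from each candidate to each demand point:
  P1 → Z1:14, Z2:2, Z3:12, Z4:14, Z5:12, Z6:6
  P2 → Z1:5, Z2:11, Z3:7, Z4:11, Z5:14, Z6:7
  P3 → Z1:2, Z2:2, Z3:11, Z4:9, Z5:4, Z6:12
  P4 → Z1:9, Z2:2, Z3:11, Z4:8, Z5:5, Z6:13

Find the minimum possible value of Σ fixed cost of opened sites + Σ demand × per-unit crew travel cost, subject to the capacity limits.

Open {P2, P4}; cheapest assignment that respects the capacities:
  P2 (cap 18, load 16): Z1, Z6 — cost 5×5 + 11×7 = 102
  P4 (cap 30, load 23): Z2, Z3, Z4, Z5 — cost 9×2 + 3×11 + 6×8 + 5×5 = 124
  Shipping 226, fixed 232 → total 458.
  Any other capacity-feasible assignment to {P2, P4} ships for at least 226.
Compare {P1, P2}: its best feasible assignment gives total 480.
Compare {P1, P4}: its best feasible assignment gives total 483.
Every other set of open sites that can feasibly serve all demand totals ≥ 480 even under its best assignment. Minimum: 458.

458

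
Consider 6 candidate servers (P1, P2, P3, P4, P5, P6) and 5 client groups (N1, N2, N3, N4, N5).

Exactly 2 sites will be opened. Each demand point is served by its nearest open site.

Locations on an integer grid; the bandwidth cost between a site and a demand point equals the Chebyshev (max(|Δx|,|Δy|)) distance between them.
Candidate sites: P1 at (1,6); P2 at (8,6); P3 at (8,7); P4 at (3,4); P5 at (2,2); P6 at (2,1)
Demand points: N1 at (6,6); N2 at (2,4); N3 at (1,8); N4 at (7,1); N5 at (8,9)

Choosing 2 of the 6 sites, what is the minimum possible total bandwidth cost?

Open {P3, P4}.
  N1→P3 2, N2→P4 1, N3→P4 4, N4→P4 4, N5→P3 2  ⇒ total 13.
Compare {P1, P2}: total 14.
Compare {P1, P3}: total 14.
No size-2 selection does better; minimum is 13.

13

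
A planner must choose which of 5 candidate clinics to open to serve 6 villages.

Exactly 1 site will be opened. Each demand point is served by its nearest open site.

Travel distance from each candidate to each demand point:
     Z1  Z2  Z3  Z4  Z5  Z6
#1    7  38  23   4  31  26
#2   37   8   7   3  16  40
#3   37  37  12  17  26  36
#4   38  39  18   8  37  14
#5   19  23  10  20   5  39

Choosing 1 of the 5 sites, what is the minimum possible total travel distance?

111

Open {#2}.
  Z1→#2 37, Z2→#2 8, Z3→#2 7, Z4→#2 3, Z5→#2 16, Z6→#2 40  ⇒ total 111.
Compare {#5}: total 116.
Compare {#1}: total 129.
No size-1 selection does better; minimum is 111.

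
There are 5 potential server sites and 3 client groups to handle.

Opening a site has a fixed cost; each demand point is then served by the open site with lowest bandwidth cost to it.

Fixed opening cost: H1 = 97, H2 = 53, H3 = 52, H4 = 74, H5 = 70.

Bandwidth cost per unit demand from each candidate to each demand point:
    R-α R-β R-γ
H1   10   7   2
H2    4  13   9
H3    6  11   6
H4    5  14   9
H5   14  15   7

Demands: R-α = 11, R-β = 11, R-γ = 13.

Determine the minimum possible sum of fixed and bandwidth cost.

Open {H1, H2}: assign each demand point to its cheapest open site.
  R-α→H2 11×4=44, R-β→H1 11×7=77, R-γ→H1 13×2=26
  bandwidth cost 147, fixed 150 → total 297.
Compare {H1}: bandwidth cost 213 + fixed 97 = 310.
Compare {H3}: bandwidth cost 265 + fixed 52 = 317.
Compare {H1, H3}: bandwidth cost 169 + fixed 149 = 318.
All other subsets cost ≥ 310. Minimum total cost: 297.

297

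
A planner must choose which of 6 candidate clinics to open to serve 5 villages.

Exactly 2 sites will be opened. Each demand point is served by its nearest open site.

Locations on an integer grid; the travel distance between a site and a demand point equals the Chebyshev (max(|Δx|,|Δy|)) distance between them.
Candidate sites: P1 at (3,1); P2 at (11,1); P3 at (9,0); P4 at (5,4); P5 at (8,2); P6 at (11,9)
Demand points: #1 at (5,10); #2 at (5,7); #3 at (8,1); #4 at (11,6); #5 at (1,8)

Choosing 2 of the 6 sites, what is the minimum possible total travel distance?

Open {P4, P5}.
  #1→P4 6, #2→P4 3, #3→P5 1, #4→P5 4, #5→P4 4  ⇒ total 18.
Compare {P4, P6}: total 19.
Compare {P3, P4}: total 20.
No size-2 selection does better; minimum is 18.

18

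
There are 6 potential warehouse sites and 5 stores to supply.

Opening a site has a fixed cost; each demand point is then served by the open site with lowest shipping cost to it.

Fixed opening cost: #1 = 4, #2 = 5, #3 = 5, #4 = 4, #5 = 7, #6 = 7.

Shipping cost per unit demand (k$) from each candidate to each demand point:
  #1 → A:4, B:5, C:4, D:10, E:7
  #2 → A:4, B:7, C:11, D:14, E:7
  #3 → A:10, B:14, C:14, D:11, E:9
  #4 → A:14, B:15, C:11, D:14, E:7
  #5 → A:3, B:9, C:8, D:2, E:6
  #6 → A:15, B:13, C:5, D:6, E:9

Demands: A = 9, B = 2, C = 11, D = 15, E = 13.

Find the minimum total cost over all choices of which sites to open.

200

Open {#1, #5}: assign each demand point to its cheapest open site.
  A→#5 9×3=27, B→#1 2×5=10, C→#1 11×4=44, D→#5 15×2=30, E→#5 13×6=78
  shipping cost 189, fixed 11 → total 200.
Compare {#1, #4, #5}: shipping cost 189 + fixed 15 = 204.
Compare {#1, #2, #5}: shipping cost 189 + fixed 16 = 205.
Compare {#1, #3, #5}: shipping cost 189 + fixed 16 = 205.
All other subsets cost ≥ 204. Minimum total cost: 200.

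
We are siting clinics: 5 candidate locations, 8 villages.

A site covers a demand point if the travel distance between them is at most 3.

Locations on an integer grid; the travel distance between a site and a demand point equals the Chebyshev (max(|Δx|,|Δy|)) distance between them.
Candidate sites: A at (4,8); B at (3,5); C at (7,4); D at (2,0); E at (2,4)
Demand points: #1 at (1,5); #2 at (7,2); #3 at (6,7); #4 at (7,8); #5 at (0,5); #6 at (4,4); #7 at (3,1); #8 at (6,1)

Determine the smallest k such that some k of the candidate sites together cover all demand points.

Coverage sets (demand points within 3 of each site):
  A: {#1, #3, #4}
  B: {#1, #3, #5, #6}
  C: {#2, #3, #6, #8}
  D: {#7}
  E: {#1, #5, #6, #7}
No 2 sites suffice: every size-2 union leaves at least one demand point uncovered.
But {A, C, E} covers everything, so the minimum is 3.

3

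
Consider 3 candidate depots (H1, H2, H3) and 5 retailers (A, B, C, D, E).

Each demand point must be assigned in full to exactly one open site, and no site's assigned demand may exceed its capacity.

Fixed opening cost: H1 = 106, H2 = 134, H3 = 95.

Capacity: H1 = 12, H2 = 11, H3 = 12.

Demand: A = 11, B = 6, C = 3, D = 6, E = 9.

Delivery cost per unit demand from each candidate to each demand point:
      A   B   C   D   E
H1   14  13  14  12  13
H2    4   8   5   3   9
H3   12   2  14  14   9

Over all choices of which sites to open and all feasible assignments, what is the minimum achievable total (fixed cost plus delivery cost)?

634

Open {H1, H2, H3}; cheapest assignment that respects the capacities:
  H1 (cap 12, load 12): C, E — cost 3×14 + 9×13 = 159
  H2 (cap 11, load 11): A — cost 11×4 = 44
  H3 (cap 12, load 12): B, D — cost 6×2 + 6×14 = 96
  Shipping 299, fixed 335 → total 634.
  Any other capacity-feasible assignment to {H1, H2, H3} ships for at least 299.
Total demand is 35 and no other set of sites has combined capacity ≥ 35, so {H1, H2, H3} is the only feasible choice of open sites. Minimum: 634.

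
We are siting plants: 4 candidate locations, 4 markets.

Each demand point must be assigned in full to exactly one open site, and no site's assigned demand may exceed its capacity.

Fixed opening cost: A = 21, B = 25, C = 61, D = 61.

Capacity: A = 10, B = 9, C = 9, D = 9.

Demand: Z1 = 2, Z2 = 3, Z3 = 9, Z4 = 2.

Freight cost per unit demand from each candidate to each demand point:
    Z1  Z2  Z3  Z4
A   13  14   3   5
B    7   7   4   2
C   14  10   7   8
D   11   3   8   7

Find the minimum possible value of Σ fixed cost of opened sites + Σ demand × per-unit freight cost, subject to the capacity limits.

Open {A, B}; cheapest assignment that respects the capacities:
  A (cap 10, load 9): Z3 — cost 9×3 = 27
  B (cap 9, load 7): Z1, Z2, Z4 — cost 2×7 + 3×7 + 2×2 = 39
  Shipping 66, fixed 46 → total 112.
  Any other capacity-feasible assignment to {A, B} ships for at least 66.
Compare {A, D}: its best feasible assignment gives total 154.
Compare {A, B, D}: its best feasible assignment gives total 161.
Every other set of open sites that can feasibly serve all demand totals ≥ 154 even under its best assignment. Minimum: 112.

112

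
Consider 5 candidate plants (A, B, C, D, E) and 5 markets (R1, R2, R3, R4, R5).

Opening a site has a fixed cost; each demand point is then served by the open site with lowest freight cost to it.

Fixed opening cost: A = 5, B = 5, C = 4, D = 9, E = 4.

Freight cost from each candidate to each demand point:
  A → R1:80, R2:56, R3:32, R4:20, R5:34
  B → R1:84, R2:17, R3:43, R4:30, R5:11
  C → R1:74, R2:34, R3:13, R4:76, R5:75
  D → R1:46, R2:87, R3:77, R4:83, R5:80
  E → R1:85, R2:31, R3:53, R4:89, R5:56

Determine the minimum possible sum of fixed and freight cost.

Open {A, B, C, D}: assign each demand point to its cheapest open site.
  R1→D 46, R2→B 17, R3→C 13, R4→A 20, R5→B 11
  freight cost 107, fixed 23 → total 130.
Compare {A, B, C, D, E}: freight cost 107 + fixed 27 = 134.
Compare {B, C, D}: freight cost 117 + fixed 18 = 135.
Compare {B, C, D, E}: freight cost 117 + fixed 22 = 139.
All other subsets cost ≥ 134. Minimum total cost: 130.

130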